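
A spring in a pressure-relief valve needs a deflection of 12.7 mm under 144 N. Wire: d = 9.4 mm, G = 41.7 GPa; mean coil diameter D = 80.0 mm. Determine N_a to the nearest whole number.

Required rate k = F/δ = 144/12.7 = 11.339 N/mm
N_a = Gd⁴/(8D³k) = (41.7×10³ × 9.4⁴)/(8 × 80.0³ × 11.339)
    = 3.25572e+08 / 4.64428e+07 = 7.01 → 7 coils

7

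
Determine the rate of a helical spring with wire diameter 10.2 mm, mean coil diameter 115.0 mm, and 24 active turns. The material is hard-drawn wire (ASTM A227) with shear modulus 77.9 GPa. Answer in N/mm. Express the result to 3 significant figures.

2.89 N/mm

k = Gd⁴/(8D³N_a) = (77.9×10³ × 10.2⁴) / (8 × 115.0³ × 24)
  = 8.43215e+08 / 2.92008e+08 = 2.8876 N/mm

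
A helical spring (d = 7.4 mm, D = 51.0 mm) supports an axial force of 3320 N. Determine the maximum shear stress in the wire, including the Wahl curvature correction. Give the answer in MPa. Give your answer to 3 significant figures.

1290 MPa

Spring index C = D/d = 51.0/7.4 = 6.8919
K_W = (4C−1)/(4C−4) + 0.615/C = 26.568/23.568 + 0.0892 = 1.2165
τ₀ = 8FD/(πd³) = 8·3320·51.0/(π·7.4³) = 1.35456e+06/1273 = 1064 MPa
τ_max = K·τ₀ = 1.2165 × 1064 = 1294.4 MPa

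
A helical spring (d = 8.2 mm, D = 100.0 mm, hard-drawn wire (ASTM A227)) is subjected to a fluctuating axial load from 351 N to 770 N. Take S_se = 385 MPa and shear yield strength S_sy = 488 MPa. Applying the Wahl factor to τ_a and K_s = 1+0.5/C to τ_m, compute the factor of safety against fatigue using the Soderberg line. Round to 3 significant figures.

1.20

C = D/d = 100.0/8.2 = 12.1951; K_W = (4C−1)/(4C−4)+0.615/C = 1.1174; K_s = 1+0.5/C = 1.0410
F_a = (F_max−F_min)/2 = 209.5 N; F_m = (F_max+F_min)/2 = 560.5 N
τ_a = K_W·8F_aD/(πd³) = 1.1174 × 96.757 = 108.12 MPa
τ_m = K_s·8F_mD/(πd³) = 1.0410 × 258.87 = 269.48 MPa
Soderberg: 1/n_f = τ_a/S_se + τ_m/S_sy = 108.12/385 + 269.48/488 = 0.28083 + 0.55221 = 0.83304
n_f = 1/0.83304 = 1.2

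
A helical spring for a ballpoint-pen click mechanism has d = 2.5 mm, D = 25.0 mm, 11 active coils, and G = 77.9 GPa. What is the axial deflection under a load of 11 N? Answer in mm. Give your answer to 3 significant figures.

4.97 mm

k = Gd⁴/(8D³N_a) = (77.9×10³)(2.5⁴)/(8·25.0³·11) = 2.2131 N/mm
δ = F/k = 11 / 2.2131 = 4.9705 mm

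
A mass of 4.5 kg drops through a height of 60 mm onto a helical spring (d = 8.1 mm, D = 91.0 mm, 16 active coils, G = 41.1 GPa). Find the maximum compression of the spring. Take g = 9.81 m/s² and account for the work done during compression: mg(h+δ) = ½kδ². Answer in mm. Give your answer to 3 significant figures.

83.0 mm

k = Gd⁴/(8D³N_a) = (41.1×10³)(8.1⁴)/(8·91.0³·16) = 1.8342 N/mm
W = mg = 4.5 × 9.81 = 44.145 N
½kδ² − Wδ − Wh = 0 → δ = (W + √(W² + 2kWh))/k
δ = (44.145 + √(1948.8 + 9716.51))/1.8342 = (44.145 + 108.01)/1.8342 = 82.952 mm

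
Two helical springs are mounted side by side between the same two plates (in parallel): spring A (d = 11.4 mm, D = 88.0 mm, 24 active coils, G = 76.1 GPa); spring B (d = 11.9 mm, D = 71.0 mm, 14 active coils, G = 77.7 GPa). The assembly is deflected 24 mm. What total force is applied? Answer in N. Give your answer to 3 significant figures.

k_A = Gd⁴/(8D³N_a) = (76.1×10³)(11.4⁴)/(8·88.0³·24) = 9.8232 N/mm
k_B = Gd⁴/(8D³N_a) = (77.7×10³)(11.9⁴)/(8·71.0³·14) = 38.87 N/mm
Parallel: k_eq = 9.8232 + 38.87 = 48.693 N/mm
F = k_eq·δ = 48.693·24 = 1168.6 N

1170 N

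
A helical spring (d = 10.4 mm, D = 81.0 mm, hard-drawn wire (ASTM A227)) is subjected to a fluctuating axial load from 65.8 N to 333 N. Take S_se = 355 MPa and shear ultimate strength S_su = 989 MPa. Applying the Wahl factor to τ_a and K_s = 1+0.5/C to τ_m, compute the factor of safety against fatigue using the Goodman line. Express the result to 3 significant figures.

8.24

C = D/d = 81.0/10.4 = 7.7885; K_W = (4C−1)/(4C−4)+0.615/C = 1.1894; K_s = 1+0.5/C = 1.0642
F_a = (F_max−F_min)/2 = 133.6 N; F_m = (F_max+F_min)/2 = 199.4 N
τ_a = K_W·8F_aD/(πd³) = 1.1894 × 24.498 = 29.139 MPa
τ_m = K_s·8F_mD/(πd³) = 1.0642 × 36.564 = 38.911 MPa
Goodman: 1/n_f = τ_a/S_se + τ_m/S_su = 29.139/355 + 38.911/989 = 0.08208 + 0.03934 = 0.12143
n_f = 1/0.12143 = 8.235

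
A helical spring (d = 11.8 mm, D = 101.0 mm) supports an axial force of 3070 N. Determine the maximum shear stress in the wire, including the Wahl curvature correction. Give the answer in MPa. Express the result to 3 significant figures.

563 MPa

Spring index C = D/d = 101.0/11.8 = 8.5593
K_W = (4C−1)/(4C−4) + 0.615/C = 33.237/30.237 + 0.0719 = 1.1711
τ₀ = 8FD/(πd³) = 8·3070·101.0/(π·11.8³) = 2.48056e+06/5161.7 = 480.57 MPa
τ_max = K·τ₀ = 1.1711 × 480.57 = 562.78 MPa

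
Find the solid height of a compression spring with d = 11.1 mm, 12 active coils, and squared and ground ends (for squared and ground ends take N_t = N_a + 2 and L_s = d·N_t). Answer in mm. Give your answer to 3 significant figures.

squared and ground ends: N_t = N_a + 2 = 12 + 2 = 14
L_s = d·N_t = 11.1 × 14 = 155.4 mm

155 mm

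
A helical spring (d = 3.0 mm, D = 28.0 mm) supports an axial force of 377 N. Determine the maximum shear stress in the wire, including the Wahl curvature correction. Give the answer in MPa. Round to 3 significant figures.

1150 MPa

Spring index C = D/d = 28.0/3.0 = 9.3333
K_W = (4C−1)/(4C−4) + 0.615/C = 36.333/33.333 + 0.0659 = 1.1559
τ₀ = 8FD/(πd³) = 8·377·28.0/(π·3.0³) = 84448/84.823 = 995.58 MPa
τ_max = K·τ₀ = 1.1559 × 995.58 = 1150.8 MPa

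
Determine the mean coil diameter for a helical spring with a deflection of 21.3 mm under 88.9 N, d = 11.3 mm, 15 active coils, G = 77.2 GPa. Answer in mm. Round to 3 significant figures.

Required rate k = F/δ = 88.9/21.3 = 4.1737 N/mm
D = (Gd⁴/(8N_a·k))^(1/3) = (77.2×10³·11.3⁴/(8·15·4.1737))^(1/3)
  = (2.5132e+06)^(1/3) = 135.9594 mm

136 mm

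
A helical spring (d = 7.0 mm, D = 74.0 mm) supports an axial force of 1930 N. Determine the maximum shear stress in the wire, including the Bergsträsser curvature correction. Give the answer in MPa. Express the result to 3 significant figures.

Spring index C = D/d = 74.0/7.0 = 10.5714
K_B = (4C+2)/(4C−3) = 44.286/39.286 = 1.1273
τ₀ = 8FD/(πd³) = 8·1930·74.0/(π·7.0³) = 1.14256e+06/1077.6 = 1060.3 MPa
τ_max = K·τ₀ = 1.1273 × 1060.3 = 1195.3 MPa

1200 MPa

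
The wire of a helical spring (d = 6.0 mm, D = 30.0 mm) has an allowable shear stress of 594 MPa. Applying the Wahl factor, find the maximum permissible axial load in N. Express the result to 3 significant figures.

1280 N

C = D/d = 30.0/6.0 = 5.0000
K_W = (4C−1)/(4C−4) + 0.615/C = 19.000/16.000 + 0.1230 = 1.3105
τ_max = K·8FD/(πd³) → F_max = τ_allow·πd³/(8DK)
F_max = 594·π·6.0³/(8·30.0·1.3105) = 4.0308e+05/314.52 = 1281.6 N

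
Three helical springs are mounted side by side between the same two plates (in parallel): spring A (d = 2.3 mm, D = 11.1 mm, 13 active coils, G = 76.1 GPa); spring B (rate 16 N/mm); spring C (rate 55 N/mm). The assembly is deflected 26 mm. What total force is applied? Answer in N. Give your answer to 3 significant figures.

2240 N

k_A = Gd⁴/(8D³N_a) = (76.1×10³)(2.3⁴)/(8·11.1³·13) = 14.972 N/mm
Parallel: k_eq = 14.972 + 16 + 55 = 85.972 N/mm
F = k_eq·δ = 85.972·26 = 2235.3 N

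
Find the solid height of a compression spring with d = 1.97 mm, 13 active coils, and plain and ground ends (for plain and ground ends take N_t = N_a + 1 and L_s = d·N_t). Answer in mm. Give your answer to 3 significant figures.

plain and ground ends: N_t = N_a + 1 = 13 + 1 = 14
L_s = d·N_t = 1.97 × 14 = 27.58 mm

27.6 mm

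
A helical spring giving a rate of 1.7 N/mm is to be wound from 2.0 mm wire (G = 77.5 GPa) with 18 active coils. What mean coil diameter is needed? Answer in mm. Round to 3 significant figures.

17.2 mm

D = (Gd⁴/(8N_a·k))^(1/3) = (77.5×10³·2.0⁴/(8·18·1.7))^(1/3)
  = (5065.36)^(1/3) = 17.1739 mm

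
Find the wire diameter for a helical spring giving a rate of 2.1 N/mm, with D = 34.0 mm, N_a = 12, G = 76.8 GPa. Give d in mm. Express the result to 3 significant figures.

d = (8D³N_a·k / G)^(1/4) = (8·34.0³·12·2.1 / (76.8×10³))^0.25
  = (103.17)^0.25 = 3.1871 mm

3.19 mm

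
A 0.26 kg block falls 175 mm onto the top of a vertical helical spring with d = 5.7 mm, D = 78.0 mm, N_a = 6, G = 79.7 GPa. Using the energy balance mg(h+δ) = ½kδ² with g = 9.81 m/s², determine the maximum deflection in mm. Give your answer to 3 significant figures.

16.3 mm

k = Gd⁴/(8D³N_a) = (79.7×10³)(5.7⁴)/(8·78.0³·6) = 3.6935 N/mm
W = mg = 0.26 × 9.81 = 2.5506 N
½kδ² − Wδ − Wh = 0 → δ = (W + √(W² + 2kWh))/k
δ = (2.5506 + √(6.5056 + 3297.18))/3.6935 = (2.5506 + 57.478)/3.6935 = 16.253 mm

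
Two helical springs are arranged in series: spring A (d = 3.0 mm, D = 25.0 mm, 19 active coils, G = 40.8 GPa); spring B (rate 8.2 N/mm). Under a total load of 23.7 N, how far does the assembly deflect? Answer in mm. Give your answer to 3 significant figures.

19.9 mm

k_A = Gd⁴/(8D³N_a) = (40.8×10³)(3.0⁴)/(8·25.0³·19) = 1.3915 N/mm
Series: 1/k_eq = 1/1.3915 + 1/8.2 = 0.8406; k_eq = 1.1896 N/mm
δ = F/k_eq = 23.7/1.1896 = 19.922 mm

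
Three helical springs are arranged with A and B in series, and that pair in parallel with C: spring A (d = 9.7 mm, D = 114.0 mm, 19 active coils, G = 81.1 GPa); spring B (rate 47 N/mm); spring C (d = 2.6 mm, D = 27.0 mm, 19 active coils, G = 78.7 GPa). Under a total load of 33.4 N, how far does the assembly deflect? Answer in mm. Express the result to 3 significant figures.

7.98 mm

k_A = Gd⁴/(8D³N_a) = (81.1×10³)(9.7⁴)/(8·114.0³·19) = 3.1882 N/mm
k_C = Gd⁴/(8D³N_a) = (78.7×10³)(2.6⁴)/(8·27.0³·19) = 1.2021 N/mm
Springs A,B series: k_AB = 1/(1/3.1882+1/47) = 2.9857 N/mm; parallel with C: k_eq = 2.9857+1.2021 = 4.1878 N/mm
δ = F/k_eq = 33.4/4.1878 = 7.9756 mm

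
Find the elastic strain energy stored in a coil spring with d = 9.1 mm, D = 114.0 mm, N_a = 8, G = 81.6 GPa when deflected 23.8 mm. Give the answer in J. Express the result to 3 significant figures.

1.67 J

k = Gd⁴/(8D³N_a) = (81.6×10³)(9.1⁴)/(8·114.0³·8) = 5.9015 N/mm
U = ½kδ² = 0.5 × 5.9015 × 23.8² = 1671.4 N·mm = 1.6714 J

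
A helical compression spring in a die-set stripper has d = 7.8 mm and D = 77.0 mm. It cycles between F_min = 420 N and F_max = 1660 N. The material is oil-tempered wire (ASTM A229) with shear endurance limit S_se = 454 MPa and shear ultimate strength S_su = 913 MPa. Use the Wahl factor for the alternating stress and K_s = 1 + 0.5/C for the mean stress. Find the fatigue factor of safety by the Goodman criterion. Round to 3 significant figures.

0.876

C = D/d = 77.0/7.8 = 9.8718; K_W = (4C−1)/(4C−4)+0.615/C = 1.1468; K_s = 1+0.5/C = 1.0506
F_a = (F_max−F_min)/2 = 620 N; F_m = (F_max+F_min)/2 = 1040 N
τ_a = K_W·8F_aD/(πd³) = 1.1468 × 256.18 = 293.79 MPa
τ_m = K_s·8F_mD/(πd³) = 1.0506 × 429.71 = 451.48 MPa
Goodman: 1/n_f = τ_a/S_se + τ_m/S_su = 293.79/454 + 451.48/913 = 0.64712 + 0.49450 = 1.1416
n_f = 1/1.1416 = 0.8759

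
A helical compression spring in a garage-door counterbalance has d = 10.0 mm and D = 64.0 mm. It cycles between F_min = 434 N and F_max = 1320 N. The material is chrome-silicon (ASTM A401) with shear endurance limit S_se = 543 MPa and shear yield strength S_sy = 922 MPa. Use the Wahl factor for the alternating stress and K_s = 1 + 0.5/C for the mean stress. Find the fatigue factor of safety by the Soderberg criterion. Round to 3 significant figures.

3.02

C = D/d = 64.0/10.0 = 6.4000; K_W = (4C−1)/(4C−4)+0.615/C = 1.2350; K_s = 1+0.5/C = 1.0781
F_a = (F_max−F_min)/2 = 443 N; F_m = (F_max+F_min)/2 = 877 N
τ_a = K_W·8F_aD/(πd³) = 1.2350 × 72.198 = 89.163 MPa
τ_m = K_s·8F_mD/(πd³) = 1.0781 × 142.93 = 154.1 MPa
Soderberg: 1/n_f = τ_a/S_se + τ_m/S_sy = 89.163/543 + 154.1/922 = 0.16420 + 0.16713 = 0.33134
n_f = 1/0.33134 = 3.018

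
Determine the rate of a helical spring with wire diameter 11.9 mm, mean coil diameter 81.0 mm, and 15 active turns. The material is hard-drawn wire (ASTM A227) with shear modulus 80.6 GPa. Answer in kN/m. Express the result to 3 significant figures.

25.3 kN/m

k = Gd⁴/(8D³N_a) = (80.6×10³ × 11.9⁴) / (8 × 81.0³ × 15)
  = 1.6163e+09 / 6.37729e+07 = 25.345 N/mm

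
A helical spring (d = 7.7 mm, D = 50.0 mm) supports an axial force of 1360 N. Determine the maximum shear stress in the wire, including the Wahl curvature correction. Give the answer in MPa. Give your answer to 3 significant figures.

Spring index C = D/d = 50.0/7.7 = 6.4935
K_W = (4C−1)/(4C−4) + 0.615/C = 24.974/21.974 + 0.0947 = 1.2312
τ₀ = 8FD/(πd³) = 8·1360·50.0/(π·7.7³) = 544000/1434.2 = 379.29 MPa
τ_max = K·τ₀ = 1.2312 × 379.29 = 467 MPa

467 MPa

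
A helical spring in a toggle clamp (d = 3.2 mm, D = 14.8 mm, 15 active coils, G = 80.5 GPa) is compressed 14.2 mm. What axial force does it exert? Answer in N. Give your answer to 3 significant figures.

k = Gd⁴/(8D³N_a) = (80.5×10³)(3.2⁴)/(8·14.8³·15) = 21.698 N/mm
F = k·δ = 21.698 × 14.2 = 308.12 N

308 N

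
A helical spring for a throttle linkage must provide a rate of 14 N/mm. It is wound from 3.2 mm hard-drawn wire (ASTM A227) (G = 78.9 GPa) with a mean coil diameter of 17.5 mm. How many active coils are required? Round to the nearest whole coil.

N_a = Gd⁴/(8D³k) = (78.9×10³ × 3.2⁴)/(8 × 17.5³ × 14)
    = 8.27326e+06 / 600250 = 13.78 → 14 coils

14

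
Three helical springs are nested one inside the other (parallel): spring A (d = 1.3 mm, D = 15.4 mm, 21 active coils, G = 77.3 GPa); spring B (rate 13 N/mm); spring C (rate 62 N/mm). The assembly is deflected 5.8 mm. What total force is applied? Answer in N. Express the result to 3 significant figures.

437 N

k_A = Gd⁴/(8D³N_a) = (77.3×10³)(1.3⁴)/(8·15.4³·21) = 0.35982 N/mm
Parallel: k_eq = 0.35982 + 13 + 62 = 75.36 N/mm
F = k_eq·δ = 75.36·5.8 = 437.09 N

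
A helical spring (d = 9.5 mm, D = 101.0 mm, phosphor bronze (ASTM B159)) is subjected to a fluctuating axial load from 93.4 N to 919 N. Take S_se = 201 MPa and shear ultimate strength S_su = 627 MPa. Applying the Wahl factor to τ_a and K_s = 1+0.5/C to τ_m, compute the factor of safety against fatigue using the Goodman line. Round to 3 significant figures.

1.05

C = D/d = 101.0/9.5 = 10.6316; K_W = (4C−1)/(4C−4)+0.615/C = 1.1357; K_s = 1+0.5/C = 1.0470
F_a = (F_max−F_min)/2 = 412.8 N; F_m = (F_max+F_min)/2 = 506.2 N
τ_a = K_W·8F_aD/(πd³) = 1.1357 × 123.83 = 140.64 MPa
τ_m = K_s·8F_mD/(πd³) = 1.0470 × 151.85 = 158.99 MPa
Goodman: 1/n_f = τ_a/S_se + τ_m/S_su = 140.64/201 + 158.99/627 = 0.69969 + 0.25357 = 0.95326
n_f = 1/0.95326 = 1.049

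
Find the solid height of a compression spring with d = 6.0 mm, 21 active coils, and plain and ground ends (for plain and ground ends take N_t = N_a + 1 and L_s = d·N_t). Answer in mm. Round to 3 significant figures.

132 mm

plain and ground ends: N_t = N_a + 1 = 21 + 1 = 22
L_s = d·N_t = 6.0 × 22 = 132 mm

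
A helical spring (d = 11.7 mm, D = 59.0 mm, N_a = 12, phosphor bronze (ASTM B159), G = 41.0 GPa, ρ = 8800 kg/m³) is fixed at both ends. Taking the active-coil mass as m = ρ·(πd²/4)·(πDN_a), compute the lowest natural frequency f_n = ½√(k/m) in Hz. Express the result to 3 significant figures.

k = Gd⁴/(8D³N_a) = (41.0×10³)(11.7⁴)/(8·59.0³·12) = 38.967 N/mm = 38967 N/m
Wire length L = πDN_a = π·59.0·12 = 2224.2 mm
m = ρ·(πd²/4)·L = 8800 × 107.51×10⁻⁶ m² × 2.2242 m = 2.1044 kg
f_n = ½√(k/m) = 0.5·√(38967/2.1044) = 0.5·√(18517) = 68.039 Hz

68.0 Hz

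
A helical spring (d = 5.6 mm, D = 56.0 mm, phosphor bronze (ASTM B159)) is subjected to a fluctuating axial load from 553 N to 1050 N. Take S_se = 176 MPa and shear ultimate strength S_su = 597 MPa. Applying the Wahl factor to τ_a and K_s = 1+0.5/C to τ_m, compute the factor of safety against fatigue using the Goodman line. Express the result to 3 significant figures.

0.407

C = D/d = 56.0/5.6 = 10.0000; K_W = (4C−1)/(4C−4)+0.615/C = 1.1448; K_s = 1+0.5/C = 1.0500
F_a = (F_max−F_min)/2 = 248.5 N; F_m = (F_max+F_min)/2 = 801.5 N
τ_a = K_W·8F_aD/(πd³) = 1.1448 × 201.79 = 231.01 MPa
τ_m = K_s·8F_mD/(πd³) = 1.0500 × 650.83 = 683.37 MPa
Goodman: 1/n_f = τ_a/S_se + τ_m/S_su = 231.01/176 + 683.37/597 = 1.31256 + 1.14468 = 2.4572
n_f = 1/2.4572 = 0.407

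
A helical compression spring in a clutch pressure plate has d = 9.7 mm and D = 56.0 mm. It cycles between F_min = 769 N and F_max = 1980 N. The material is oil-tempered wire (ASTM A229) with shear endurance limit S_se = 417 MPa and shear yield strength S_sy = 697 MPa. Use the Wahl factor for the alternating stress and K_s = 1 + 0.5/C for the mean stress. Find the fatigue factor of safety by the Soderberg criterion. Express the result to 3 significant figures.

1.61

C = D/d = 56.0/9.7 = 5.7732; K_W = (4C−1)/(4C−4)+0.615/C = 1.2637; K_s = 1+0.5/C = 1.0866
F_a = (F_max−F_min)/2 = 605.5 N; F_m = (F_max+F_min)/2 = 1374.5 N
τ_a = K_W·8F_aD/(πd³) = 1.2637 × 94.608 = 119.55 MPa
τ_m = K_s·8F_mD/(πd³) = 1.0866 × 214.76 = 233.36 MPa
Soderberg: 1/n_f = τ_a/S_se + τ_m/S_sy = 119.55/417 + 233.36/697 = 0.28669 + 0.33481 = 0.6215
n_f = 1/0.6215 = 1.609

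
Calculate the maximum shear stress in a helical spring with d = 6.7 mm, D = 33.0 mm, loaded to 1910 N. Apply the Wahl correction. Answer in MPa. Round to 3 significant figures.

702 MPa

Spring index C = D/d = 33.0/6.7 = 4.9254
K_W = (4C−1)/(4C−4) + 0.615/C = 18.701/15.701 + 0.1249 = 1.3159
τ₀ = 8FD/(πd³) = 8·1910·33.0/(π·6.7³) = 504240/944.87 = 533.66 MPa
τ_max = K·τ₀ = 1.3159 × 533.66 = 702.26 MPa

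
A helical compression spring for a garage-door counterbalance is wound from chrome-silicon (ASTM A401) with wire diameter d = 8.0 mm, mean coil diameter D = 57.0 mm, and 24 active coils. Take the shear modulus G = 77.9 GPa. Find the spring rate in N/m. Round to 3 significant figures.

k = Gd⁴/(8D³N_a) = (77.9×10³ × 8.0⁴) / (8 × 57.0³ × 24)
  = 3.19078e+08 / 3.55571e+07 = 8.9737 N/mm = 8973.7 N/m

8970 N/m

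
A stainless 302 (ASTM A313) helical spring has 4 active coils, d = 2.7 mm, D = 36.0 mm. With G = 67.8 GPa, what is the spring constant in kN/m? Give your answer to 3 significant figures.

k = Gd⁴/(8D³N_a) = (67.8×10³ × 2.7⁴) / (8 × 36.0³ × 4)
  = 3.60317e+06 / 1.49299e+06 = 2.4134 N/mm

2.41 kN/m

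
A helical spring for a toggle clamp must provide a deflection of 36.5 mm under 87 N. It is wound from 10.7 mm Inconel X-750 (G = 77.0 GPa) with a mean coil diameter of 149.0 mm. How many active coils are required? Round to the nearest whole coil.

16

Required rate k = F/δ = 87/36.5 = 2.3836 N/mm
N_a = Gd⁴/(8D³k) = (77.0×10³ × 10.7⁴)/(8 × 149.0³ × 2.3836)
    = 1.00931e+09 / 6.30776e+07 = 16 → 16 coils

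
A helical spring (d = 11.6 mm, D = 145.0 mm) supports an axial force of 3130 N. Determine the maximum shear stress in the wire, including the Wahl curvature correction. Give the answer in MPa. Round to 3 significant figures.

Spring index C = D/d = 145.0/11.6 = 12.5000
K_W = (4C−1)/(4C−4) + 0.615/C = 49.000/46.000 + 0.0492 = 1.1144
τ₀ = 8FD/(πd³) = 8·3130·145.0/(π·11.6³) = 3.6308e+06/4903.7 = 740.42 MPa
τ_max = K·τ₀ = 1.1144 × 740.42 = 825.14 MPa

825 MPa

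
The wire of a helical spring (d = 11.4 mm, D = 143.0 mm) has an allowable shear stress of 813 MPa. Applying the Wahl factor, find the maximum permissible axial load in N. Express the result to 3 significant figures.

2970 N

C = D/d = 143.0/11.4 = 12.5439
K_W = (4C−1)/(4C−4) + 0.615/C = 49.175/46.175 + 0.0490 = 1.1140
τ_max = K·8FD/(πd³) → F_max = τ_allow·πd³/(8DK)
F_max = 813·π·11.4³/(8·143.0·1.1140) = 3.784e+06/1274.4 = 2969.2 N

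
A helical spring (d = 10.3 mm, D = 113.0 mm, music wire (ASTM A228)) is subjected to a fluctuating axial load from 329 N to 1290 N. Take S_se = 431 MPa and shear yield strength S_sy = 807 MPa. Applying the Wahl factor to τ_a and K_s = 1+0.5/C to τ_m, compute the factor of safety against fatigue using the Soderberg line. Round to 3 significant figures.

C = D/d = 113.0/10.3 = 10.9709; K_W = (4C−1)/(4C−4)+0.615/C = 1.1313; K_s = 1+0.5/C = 1.0456
F_a = (F_max−F_min)/2 = 480.5 N; F_m = (F_max+F_min)/2 = 809.5 N
τ_a = K_W·8F_aD/(πd³) = 1.1313 × 126.53 = 143.14 MPa
τ_m = K_s·8F_mD/(πd³) = 1.0456 × 213.17 = 222.88 MPa
Soderberg: 1/n_f = τ_a/S_se + τ_m/S_sy = 143.14/431 + 222.88/807 = 0.33212 + 0.27619 = 0.60831
n_f = 1/0.60831 = 1.644

1.64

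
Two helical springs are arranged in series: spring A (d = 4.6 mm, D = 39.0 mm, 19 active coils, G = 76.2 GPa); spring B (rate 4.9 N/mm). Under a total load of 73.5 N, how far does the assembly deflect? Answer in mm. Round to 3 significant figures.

34.4 mm

k_A = Gd⁴/(8D³N_a) = (76.2×10³)(4.6⁴)/(8·39.0³·19) = 3.784 N/mm
Series: 1/k_eq = 1/3.784 + 1/4.9 = 0.46835; k_eq = 2.1351 N/mm
δ = F/k_eq = 73.5/2.1351 = 34.424 mm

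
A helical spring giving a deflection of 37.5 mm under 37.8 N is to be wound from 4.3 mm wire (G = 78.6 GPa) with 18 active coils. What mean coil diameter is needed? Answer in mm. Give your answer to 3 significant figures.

57.0 mm

Required rate k = F/δ = 37.8/37.5 = 1.008 N/mm
D = (Gd⁴/(8N_a·k))^(1/3) = (78.6×10³·4.3⁴/(8·18·1.008))^(1/3)
  = (185129)^(1/3) = 56.9934 mm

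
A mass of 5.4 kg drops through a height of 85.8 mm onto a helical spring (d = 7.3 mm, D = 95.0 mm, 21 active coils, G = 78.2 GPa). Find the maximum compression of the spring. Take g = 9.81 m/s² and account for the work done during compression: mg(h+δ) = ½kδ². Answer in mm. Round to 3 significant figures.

118 mm

k = Gd⁴/(8D³N_a) = (78.2×10³)(7.3⁴)/(8·95.0³·21) = 1.5418 N/mm
W = mg = 5.4 × 9.81 = 52.974 N
½kδ² − Wδ − Wh = 0 → δ = (W + √(W² + 2kWh))/k
δ = (52.974 + √(2806.2 + 14015.2))/1.5418 = (52.974 + 129.7)/1.5418 = 118.48 mm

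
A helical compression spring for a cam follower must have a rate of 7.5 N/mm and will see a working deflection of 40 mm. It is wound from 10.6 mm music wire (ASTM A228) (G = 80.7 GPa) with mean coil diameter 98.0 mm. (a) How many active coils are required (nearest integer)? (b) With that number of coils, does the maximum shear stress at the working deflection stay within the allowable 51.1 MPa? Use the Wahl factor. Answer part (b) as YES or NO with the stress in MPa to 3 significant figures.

N_a = Gd⁴/(8D³k) = (80.7×10³)(10.6⁴)/(8·98.0³·7.5) = 18.04 → N_a = 18
Actual rate k = Gd⁴/(8D³·18) = 7.5172 N/mm
Working load F = kδ = 7.5172·40 = 300.69 N
C = 98.0/10.6 = 9.2453; K_W = (4C−1)/(4C−4)+0.615/C = 1.1575
τ_max = K_W·8FD/(πd³) = 1.1575·63.004 = 72.925 MPa
τ_max > 51.1 MPa → exceeds allowable

(a) 18 coils; (b) NO, τ_max = 72.9 MPa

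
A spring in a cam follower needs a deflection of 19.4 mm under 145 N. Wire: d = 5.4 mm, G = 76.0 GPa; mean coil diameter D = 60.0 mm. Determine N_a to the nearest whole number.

Required rate k = F/δ = 145/19.4 = 7.4742 N/mm
N_a = Gd⁴/(8D³k) = (76.0×10³ × 5.4⁴)/(8 × 60.0³ × 7.4742)
    = 6.46232e+07 / 1.29155e+07 = 5.004 → 5 coils

5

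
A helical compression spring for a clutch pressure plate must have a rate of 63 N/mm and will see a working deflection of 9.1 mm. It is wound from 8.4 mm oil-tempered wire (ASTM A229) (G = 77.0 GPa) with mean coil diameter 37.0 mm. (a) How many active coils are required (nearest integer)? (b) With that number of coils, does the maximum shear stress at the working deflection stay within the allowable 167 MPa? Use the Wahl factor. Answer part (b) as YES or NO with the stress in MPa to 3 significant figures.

N_a = Gd⁴/(8D³k) = (77.0×10³)(8.4⁴)/(8·37.0³·63) = 15.02 → N_a = 15
Actual rate k = Gd⁴/(8D³·15) = 63.07 N/mm
Working load F = kδ = 63.07·9.1 = 573.94 N
C = 37.0/8.4 = 4.4048; K_W = (4C−1)/(4C−4)+0.615/C = 1.3599
τ_max = K_W·8FD/(πd³) = 1.3599·91.236 = 124.07 MPa
τ_max ≤ 167 MPa → acceptable

(a) 15 coils; (b) YES, τ_max = 124 MPa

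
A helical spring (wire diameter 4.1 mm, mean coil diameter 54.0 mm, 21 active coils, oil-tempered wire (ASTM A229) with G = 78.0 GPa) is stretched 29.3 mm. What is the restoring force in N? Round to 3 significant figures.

24.4 N

k = Gd⁴/(8D³N_a) = (78.0×10³)(4.1⁴)/(8·54.0³·21) = 0.83318 N/mm
F = k·δ = 0.83318 × 29.3 = 24.412 N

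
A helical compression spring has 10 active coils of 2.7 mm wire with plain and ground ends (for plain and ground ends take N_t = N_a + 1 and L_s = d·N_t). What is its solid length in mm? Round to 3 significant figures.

plain and ground ends: N_t = N_a + 1 = 10 + 1 = 11
L_s = d·N_t = 2.7 × 11 = 29.7 mm

29.7 mm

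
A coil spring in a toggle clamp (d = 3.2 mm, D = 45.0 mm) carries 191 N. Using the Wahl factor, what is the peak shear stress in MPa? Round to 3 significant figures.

Spring index C = D/d = 45.0/3.2 = 14.0625
K_W = (4C−1)/(4C−4) + 0.615/C = 55.250/52.250 + 0.0437 = 1.1011
τ₀ = 8FD/(πd³) = 8·191·45.0/(π·3.2³) = 68760/102.94 = 667.94 MPa
τ_max = K·τ₀ = 1.1011 × 667.94 = 735.5 MPa

735 MPa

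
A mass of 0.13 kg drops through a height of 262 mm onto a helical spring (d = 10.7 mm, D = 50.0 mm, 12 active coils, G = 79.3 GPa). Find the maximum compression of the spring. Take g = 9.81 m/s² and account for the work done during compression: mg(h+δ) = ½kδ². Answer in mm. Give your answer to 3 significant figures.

2.79 mm

k = Gd⁴/(8D³N_a) = (79.3×10³)(10.7⁴)/(8·50.0³·12) = 86.622 N/mm
W = mg = 0.13 × 9.81 = 1.2753 N
½kδ² − Wδ − Wh = 0 → δ = (W + √(W² + 2kWh))/k
δ = (1.2753 + √(1.6264 + 57885.6))/86.622 = (1.2753 + 240.6)/86.622 = 2.7923 mm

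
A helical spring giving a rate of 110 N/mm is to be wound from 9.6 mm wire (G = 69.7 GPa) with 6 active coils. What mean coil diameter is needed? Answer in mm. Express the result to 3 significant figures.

D = (Gd⁴/(8N_a·k))^(1/3) = (69.7×10³·9.6⁴/(8·6·110))^(1/3)
  = (112120)^(1/3) = 48.2201 mm

48.2 mm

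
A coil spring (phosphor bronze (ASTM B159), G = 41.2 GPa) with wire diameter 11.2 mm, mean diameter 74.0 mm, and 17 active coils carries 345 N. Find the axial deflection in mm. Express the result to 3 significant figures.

29.3 mm

k = Gd⁴/(8D³N_a) = (41.2×10³)(11.2⁴)/(8·74.0³·17) = 11.763 N/mm
δ = F/k = 345 / 11.763 = 29.328 mm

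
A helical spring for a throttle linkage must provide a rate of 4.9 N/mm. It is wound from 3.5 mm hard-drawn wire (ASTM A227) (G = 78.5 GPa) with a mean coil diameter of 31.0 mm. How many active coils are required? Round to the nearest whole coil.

N_a = Gd⁴/(8D³k) = (78.5×10³ × 3.5⁴)/(8 × 31.0³ × 4.9)
    = 1.17799e+07 / 1.16781e+06 = 10.09 → 10 coils

10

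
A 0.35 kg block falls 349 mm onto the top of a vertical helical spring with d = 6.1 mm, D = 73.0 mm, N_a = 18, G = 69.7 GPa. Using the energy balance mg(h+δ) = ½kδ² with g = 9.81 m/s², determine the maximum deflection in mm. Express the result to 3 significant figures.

k = Gd⁴/(8D³N_a) = (69.7×10³)(6.1⁴)/(8·73.0³·18) = 1.7227 N/mm
W = mg = 0.35 × 9.81 = 3.4335 N
½kδ² − Wδ − Wh = 0 → δ = (W + √(W² + 2kWh))/k
δ = (3.4335 + √(11.789 + 4128.7))/1.7227 = (3.4335 + 64.347)/1.7227 = 39.344 mm

39.3 mm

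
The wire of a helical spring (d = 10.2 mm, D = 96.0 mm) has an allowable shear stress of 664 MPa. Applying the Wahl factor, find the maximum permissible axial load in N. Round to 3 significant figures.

2500 N

C = D/d = 96.0/10.2 = 9.4118
K_W = (4C−1)/(4C−4) + 0.615/C = 36.647/33.647 + 0.0653 = 1.1545
τ_max = K·8FD/(πd³) → F_max = τ_allow·πd³/(8DK)
F_max = 664·π·10.2³/(8·96.0·1.1545) = 2.2137e+06/886.66 = 2496.7 N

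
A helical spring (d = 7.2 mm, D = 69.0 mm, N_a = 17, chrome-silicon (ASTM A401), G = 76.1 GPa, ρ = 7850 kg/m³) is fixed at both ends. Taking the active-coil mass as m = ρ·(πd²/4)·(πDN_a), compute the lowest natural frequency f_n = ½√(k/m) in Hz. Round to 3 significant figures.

31.2 Hz

k = Gd⁴/(8D³N_a) = (76.1×10³)(7.2⁴)/(8·69.0³·17) = 4.5775 N/mm = 4577.5 N/m
Wire length L = πDN_a = π·69.0·17 = 3685.1 mm
m = ρ·(πd²/4)·L = 7850 × 40.715×10⁻⁶ m² × 3.6851 m = 1.1778 kg
f_n = ½√(k/m) = 0.5·√(4577.5/1.1778) = 0.5·√(3886.5) = 31.171 Hz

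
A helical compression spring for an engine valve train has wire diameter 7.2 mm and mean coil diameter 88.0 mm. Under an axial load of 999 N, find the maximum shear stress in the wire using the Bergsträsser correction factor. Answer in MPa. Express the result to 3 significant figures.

Spring index C = D/d = 88.0/7.2 = 12.2222
K_B = (4C+2)/(4C−3) = 50.889/45.889 = 1.1090
τ₀ = 8FD/(πd³) = 8·999·88.0/(π·7.2³) = 703296/1172.6 = 599.78 MPa
τ_max = K·τ₀ = 1.1090 × 599.78 = 665.13 MPa

665 MPa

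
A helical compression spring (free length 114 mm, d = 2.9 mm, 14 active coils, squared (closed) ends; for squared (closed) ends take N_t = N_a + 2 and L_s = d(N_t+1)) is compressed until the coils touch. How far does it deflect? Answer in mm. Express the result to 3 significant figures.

N_t = 16; L_s = 2.9·17 = 49.3 mm
δ_solid = L₀ − L_s = 114 − 49.3 = 64.7 mm

64.7 mm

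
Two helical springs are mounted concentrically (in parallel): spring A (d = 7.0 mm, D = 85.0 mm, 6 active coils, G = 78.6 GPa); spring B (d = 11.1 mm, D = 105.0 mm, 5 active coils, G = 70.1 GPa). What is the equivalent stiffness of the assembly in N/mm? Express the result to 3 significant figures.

k_A = Gd⁴/(8D³N_a) = (78.6×10³)(7.0⁴)/(8·85.0³·6) = 6.402 N/mm
k_B = Gd⁴/(8D³N_a) = (70.1×10³)(11.1⁴)/(8·105.0³·5) = 22.982 N/mm
Parallel: k_eq = 6.402 + 22.982 = 29.384 N/mm

29.4 N/mm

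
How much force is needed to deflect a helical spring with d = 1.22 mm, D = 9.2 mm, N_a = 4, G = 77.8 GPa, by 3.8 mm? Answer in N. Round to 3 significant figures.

26.3 N

k = Gd⁴/(8D³N_a) = (77.8×10³)(1.22⁴)/(8·9.2³·4) = 6.9168 N/mm
F = k·δ = 6.9168 × 3.8 = 26.284 N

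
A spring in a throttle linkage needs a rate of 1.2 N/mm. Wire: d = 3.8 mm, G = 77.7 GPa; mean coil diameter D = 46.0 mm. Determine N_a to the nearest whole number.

17

N_a = Gd⁴/(8D³k) = (77.7×10³ × 3.8⁴)/(8 × 46.0³ × 1.2)
    = 1.62015e+07 / 934426 = 17.34 → 17 coils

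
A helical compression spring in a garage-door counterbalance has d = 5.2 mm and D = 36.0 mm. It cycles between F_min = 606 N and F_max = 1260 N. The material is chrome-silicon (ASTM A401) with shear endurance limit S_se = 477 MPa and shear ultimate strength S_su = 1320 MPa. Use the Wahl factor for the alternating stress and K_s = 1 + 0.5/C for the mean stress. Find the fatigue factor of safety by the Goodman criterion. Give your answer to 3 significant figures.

0.964

C = D/d = 36.0/5.2 = 6.9231; K_W = (4C−1)/(4C−4)+0.615/C = 1.2155; K_s = 1+0.5/C = 1.0722
F_a = (F_max−F_min)/2 = 327 N; F_m = (F_max+F_min)/2 = 933 N
τ_a = K_W·8F_aD/(πd³) = 1.2155 × 213.2 = 259.13 MPa
τ_m = K_s·8F_mD/(πd³) = 1.0722 × 608.29 = 652.23 MPa
Goodman: 1/n_f = τ_a/S_se + τ_m/S_su = 259.13/477 + 652.23/1320 = 0.54325 + 0.49411 = 1.0374
n_f = 1/1.0374 = 0.964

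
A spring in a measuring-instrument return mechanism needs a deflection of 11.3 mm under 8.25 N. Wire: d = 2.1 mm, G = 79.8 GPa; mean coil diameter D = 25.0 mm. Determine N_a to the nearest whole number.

Required rate k = F/δ = 8.25/11.3 = 0.73009 N/mm
N_a = Gd⁴/(8D³k) = (79.8×10³ × 2.1⁴)/(8 × 25.0³ × 0.73009)
    = 1.55196e+06 / 91261.1 = 17.01 → 17 coils

17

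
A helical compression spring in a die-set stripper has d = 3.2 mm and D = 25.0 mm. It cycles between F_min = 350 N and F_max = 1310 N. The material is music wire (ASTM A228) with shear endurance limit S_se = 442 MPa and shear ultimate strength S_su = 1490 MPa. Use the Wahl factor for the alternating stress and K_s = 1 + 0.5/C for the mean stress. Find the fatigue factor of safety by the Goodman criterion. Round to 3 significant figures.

C = D/d = 25.0/3.2 = 7.8125; K_W = (4C−1)/(4C−4)+0.615/C = 1.1888; K_s = 1+0.5/C = 1.0640
F_a = (F_max−F_min)/2 = 480 N; F_m = (F_max+F_min)/2 = 830 N
τ_a = K_W·8F_aD/(πd³) = 1.1888 × 932.55 = 1108.6 MPa
τ_m = K_s·8F_mD/(πd³) = 1.0640 × 1612.5 = 1715.7 MPa
Goodman: 1/n_f = τ_a/S_se + τ_m/S_su = 1108.6/442 + 1715.7/1490 = 2.50820 + 1.15150 = 3.6597
n_f = 1/3.6597 = 0.2732

0.273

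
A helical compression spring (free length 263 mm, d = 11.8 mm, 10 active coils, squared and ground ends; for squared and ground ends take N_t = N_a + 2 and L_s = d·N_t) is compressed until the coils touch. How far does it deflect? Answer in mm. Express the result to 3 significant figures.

N_t = 12; L_s = 11.8·12 = 141.6 mm
δ_solid = L₀ − L_s = 263 − 141.6 = 121.4 mm

121 mm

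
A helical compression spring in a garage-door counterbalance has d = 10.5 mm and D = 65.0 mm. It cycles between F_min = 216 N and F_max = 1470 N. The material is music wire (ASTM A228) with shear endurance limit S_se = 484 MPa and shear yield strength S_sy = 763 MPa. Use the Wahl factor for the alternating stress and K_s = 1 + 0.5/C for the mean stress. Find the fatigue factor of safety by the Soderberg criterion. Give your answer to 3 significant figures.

C = D/d = 65.0/10.5 = 6.1905; K_W = (4C−1)/(4C−4)+0.615/C = 1.2438; K_s = 1+0.5/C = 1.0808
F_a = (F_max−F_min)/2 = 627 N; F_m = (F_max+F_min)/2 = 843 N
τ_a = K_W·8F_aD/(πd³) = 1.2438 × 89.651 = 111.51 MPa
τ_m = K_s·8F_mD/(πd³) = 1.0808 × 120.53 = 130.27 MPa
Soderberg: 1/n_f = τ_a/S_se + τ_m/S_sy = 111.51/484 + 130.27/763 = 0.23039 + 0.17073 = 0.40113
n_f = 1/0.40113 = 2.493

2.49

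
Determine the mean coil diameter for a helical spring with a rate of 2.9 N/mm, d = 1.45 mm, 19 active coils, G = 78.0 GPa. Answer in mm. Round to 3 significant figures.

9.21 mm

D = (Gd⁴/(8N_a·k))^(1/3) = (78.0×10³·1.45⁴/(8·19·2.9))^(1/3)
  = (782.213)^(1/3) = 9.2139 mm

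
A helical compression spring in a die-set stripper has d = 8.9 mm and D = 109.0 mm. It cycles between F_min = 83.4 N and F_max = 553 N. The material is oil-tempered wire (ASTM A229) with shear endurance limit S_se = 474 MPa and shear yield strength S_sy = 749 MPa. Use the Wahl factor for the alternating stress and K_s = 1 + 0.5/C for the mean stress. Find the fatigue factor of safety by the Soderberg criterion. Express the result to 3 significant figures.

C = D/d = 109.0/8.9 = 12.2472; K_W = (4C−1)/(4C−4)+0.615/C = 1.1169; K_s = 1+0.5/C = 1.0408
F_a = (F_max−F_min)/2 = 234.8 N; F_m = (F_max+F_min)/2 = 318.2 N
τ_a = K_W·8F_aD/(πd³) = 1.1169 × 92.447 = 103.25 MPa
τ_m = K_s·8F_mD/(πd³) = 1.0408 × 125.28 = 130.4 MPa
Soderberg: 1/n_f = τ_a/S_se + τ_m/S_sy = 103.25/474 + 130.4/749 = 0.21784 + 0.17410 = 0.39193
n_f = 1/0.39193 = 2.551

2.55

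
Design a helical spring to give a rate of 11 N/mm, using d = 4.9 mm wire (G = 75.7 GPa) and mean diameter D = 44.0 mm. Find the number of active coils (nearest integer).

6

N_a = Gd⁴/(8D³k) = (75.7×10³ × 4.9⁴)/(8 × 44.0³ × 11)
    = 4.36395e+07 / 7.49619e+06 = 5.822 → 6 coils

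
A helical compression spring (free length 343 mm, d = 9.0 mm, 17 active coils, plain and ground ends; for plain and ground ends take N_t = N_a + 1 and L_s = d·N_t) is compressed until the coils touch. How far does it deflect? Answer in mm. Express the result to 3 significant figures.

181 mm

N_t = 18; L_s = 9.0·18 = 162 mm
δ_solid = L₀ − L_s = 343 − 162 = 181 mm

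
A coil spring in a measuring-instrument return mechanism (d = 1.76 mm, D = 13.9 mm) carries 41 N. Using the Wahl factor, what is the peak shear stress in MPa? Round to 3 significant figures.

316 MPa

Spring index C = D/d = 13.9/1.76 = 7.8977
K_W = (4C−1)/(4C−4) + 0.615/C = 30.591/27.591 + 0.0779 = 1.1866
τ₀ = 8FD/(πd³) = 8·41·13.9/(π·1.76³) = 4559.2/17.127 = 266.2 MPa
τ_max = K·τ₀ = 1.1866 × 266.2 = 315.87 MPa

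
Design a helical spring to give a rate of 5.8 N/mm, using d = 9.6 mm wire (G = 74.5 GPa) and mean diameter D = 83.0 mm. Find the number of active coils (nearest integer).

24

N_a = Gd⁴/(8D³k) = (74.5×10³ × 9.6⁴)/(8 × 83.0³ × 5.8)
    = 6.32763e+08 / 2.65309e+07 = 23.85 → 24 coils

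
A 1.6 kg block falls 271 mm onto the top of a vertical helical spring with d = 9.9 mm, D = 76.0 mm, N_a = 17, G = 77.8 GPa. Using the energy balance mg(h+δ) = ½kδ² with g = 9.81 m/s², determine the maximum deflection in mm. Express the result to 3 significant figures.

27.4 mm

k = Gd⁴/(8D³N_a) = (77.8×10³)(9.9⁴)/(8·76.0³·17) = 12.518 N/mm
W = mg = 1.6 × 9.81 = 15.696 N
½kδ² − Wδ − Wh = 0 → δ = (W + √(W² + 2kWh))/k
δ = (15.696 + √(246.36 + 106495))/12.518 = (15.696 + 326.71)/12.518 = 27.353 mm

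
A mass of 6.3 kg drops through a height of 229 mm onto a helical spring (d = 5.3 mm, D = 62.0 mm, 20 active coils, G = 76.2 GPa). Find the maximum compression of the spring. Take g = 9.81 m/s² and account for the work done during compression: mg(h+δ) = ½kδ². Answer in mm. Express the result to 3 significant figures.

k = Gd⁴/(8D³N_a) = (76.2×10³)(5.3⁴)/(8·62.0³·20) = 1.5768 N/mm
W = mg = 6.3 × 9.81 = 61.803 N
½kδ² − Wδ − Wh = 0 → δ = (W + √(W² + 2kWh))/k
δ = (61.803 + √(3819.6 + 44631.2))/1.5768 = (61.803 + 220.12)/1.5768 = 178.8 mm

179 mm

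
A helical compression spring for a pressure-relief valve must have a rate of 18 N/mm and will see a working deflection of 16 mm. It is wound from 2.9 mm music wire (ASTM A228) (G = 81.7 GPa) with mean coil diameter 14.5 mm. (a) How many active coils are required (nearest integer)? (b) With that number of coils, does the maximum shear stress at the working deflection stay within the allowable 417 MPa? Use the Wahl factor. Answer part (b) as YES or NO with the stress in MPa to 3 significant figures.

(a) 13 coils; (b) NO, τ_max = 579 MPa

N_a = Gd⁴/(8D³k) = (81.7×10³)(2.9⁴)/(8·14.5³·18) = 13.16 → N_a = 13
Actual rate k = Gd⁴/(8D³·13) = 18.225 N/mm
Working load F = kδ = 18.225·16 = 291.61 N
C = 14.5/2.9 = 5.0000; K_W = (4C−1)/(4C−4)+0.615/C = 1.3105
τ_max = K_W·8FD/(πd³) = 1.3105·441.48 = 578.56 MPa
τ_max > 417 MPa → exceeds allowable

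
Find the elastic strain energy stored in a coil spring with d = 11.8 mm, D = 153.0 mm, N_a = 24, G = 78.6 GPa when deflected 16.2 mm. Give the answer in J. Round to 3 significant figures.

0.291 J

k = Gd⁴/(8D³N_a) = (78.6×10³)(11.8⁴)/(8·153.0³·24) = 2.216 N/mm
U = ½kδ² = 0.5 × 2.216 × 16.2² = 290.79 N·mm = 0.29079 J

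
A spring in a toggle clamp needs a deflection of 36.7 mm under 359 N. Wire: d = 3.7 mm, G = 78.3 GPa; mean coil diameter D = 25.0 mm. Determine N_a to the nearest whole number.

Required rate k = F/δ = 359/36.7 = 9.782 N/mm
N_a = Gd⁴/(8D³k) = (78.3×10³ × 3.7⁴)/(8 × 25.0³ × 9.782)
    = 1.46747e+07 / 1.22275e+06 = 12 → 12 coils

12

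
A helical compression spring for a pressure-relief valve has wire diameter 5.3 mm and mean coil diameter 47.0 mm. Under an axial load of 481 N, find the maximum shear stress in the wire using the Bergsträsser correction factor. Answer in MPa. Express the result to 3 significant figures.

446 MPa

Spring index C = D/d = 47.0/5.3 = 8.8679
K_B = (4C+2)/(4C−3) = 37.472/32.472 = 1.1540
τ₀ = 8FD/(πd³) = 8·481·47.0/(π·5.3³) = 180856/467.71 = 386.68 MPa
τ_max = K·τ₀ = 1.1540 × 386.68 = 446.22 MPa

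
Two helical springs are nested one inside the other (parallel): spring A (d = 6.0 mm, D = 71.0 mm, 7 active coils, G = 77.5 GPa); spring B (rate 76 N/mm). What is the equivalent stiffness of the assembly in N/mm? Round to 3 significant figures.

81.0 N/mm

k_A = Gd⁴/(8D³N_a) = (77.5×10³)(6.0⁴)/(8·71.0³·7) = 5.0112 N/mm
Parallel: k_eq = 5.0112 + 76 = 81.011 N/mm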